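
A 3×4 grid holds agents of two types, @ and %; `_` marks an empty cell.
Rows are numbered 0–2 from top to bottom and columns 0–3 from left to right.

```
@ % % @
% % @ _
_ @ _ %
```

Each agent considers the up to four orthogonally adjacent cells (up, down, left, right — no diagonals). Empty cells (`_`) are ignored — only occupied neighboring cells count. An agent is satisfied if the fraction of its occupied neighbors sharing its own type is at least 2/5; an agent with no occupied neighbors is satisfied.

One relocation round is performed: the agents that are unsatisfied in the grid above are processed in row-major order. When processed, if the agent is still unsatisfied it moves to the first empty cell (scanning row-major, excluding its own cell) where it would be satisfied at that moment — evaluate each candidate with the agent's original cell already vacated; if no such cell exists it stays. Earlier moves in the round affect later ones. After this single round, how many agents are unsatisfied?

Initially unsatisfied (in order): (0,0), (0,2), (0,3), (1,2), (2,1).
  (0,0) → (1,3).
  (0,2) → (0,0).
  (0,3): now satisfied by earlier moves; stays.
  (1,2): now satisfied by earlier moves; stays.
  (2,1) → (0,2).
Resulting grid:
% % @ @
% % @ @
_ _ _ %
Unsatisfied now: (2,3).

1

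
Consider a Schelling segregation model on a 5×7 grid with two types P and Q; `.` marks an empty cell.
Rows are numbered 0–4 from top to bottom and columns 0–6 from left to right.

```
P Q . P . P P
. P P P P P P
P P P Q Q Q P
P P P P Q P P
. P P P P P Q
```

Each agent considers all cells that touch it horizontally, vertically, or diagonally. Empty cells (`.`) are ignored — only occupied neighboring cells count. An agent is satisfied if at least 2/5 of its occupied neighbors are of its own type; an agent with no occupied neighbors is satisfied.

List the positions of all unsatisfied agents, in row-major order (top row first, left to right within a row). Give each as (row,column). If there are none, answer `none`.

(0,0)P 1/2 satisfied
(0,1)Q 0/3 not
(0,3)P 3/3 satisfied
(0,5)P 4/4 satisfied
(0,6)P 3/3 satisfied
(1,1)P 5/6 satisfied
(1,2)P 5/7 satisfied
(1,3)P 4/6 satisfied
(1,4)P 4/7 satisfied
(1,5)P 5/7 satisfied
(1,6)P 4/5 satisfied
(2,0)P 4/4 satisfied
(2,1)P 7/7 satisfied
(2,2)P 7/8 satisfied
(2,3)Q 2/8 not
(2,4)Q 3/8 not
(2,5)Q 2/8 not
(2,6)P 4/5 satisfied
(3,0)P 4/4 satisfied
(3,1)P 7/7 satisfied
(3,2)P 7/8 satisfied
(3,3)P 5/8 satisfied
(3,4)Q 3/8 not
(3,5)P 4/8 satisfied
(3,6)P 3/5 satisfied
(4,1)P 4/4 satisfied
(4,2)P 5/5 satisfied
(4,3)P 4/5 satisfied
(4,4)P 4/5 satisfied
(4,5)P 3/5 satisfied
(4,6)Q 0/3 not

(0,1), (2,3), (2,4), (2,5), (3,4), (4,6)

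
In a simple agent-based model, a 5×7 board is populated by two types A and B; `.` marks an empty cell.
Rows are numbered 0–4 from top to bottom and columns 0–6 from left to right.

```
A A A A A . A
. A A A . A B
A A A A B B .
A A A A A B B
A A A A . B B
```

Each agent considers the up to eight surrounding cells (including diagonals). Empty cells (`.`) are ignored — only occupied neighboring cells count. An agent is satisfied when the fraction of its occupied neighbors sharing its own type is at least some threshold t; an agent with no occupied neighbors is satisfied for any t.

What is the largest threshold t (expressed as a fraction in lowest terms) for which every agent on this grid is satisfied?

Row 0: (0,0)A 2/2 · (0,1)A 4/4 · (0,2)A 5/5 · (0,3)A 4/4 · (0,4)A 3/3 · (0,6)A 1/2
Row 1: (1,1)A 7/7 · (1,2)A 8/8 · (1,3)A 6/7 · (1,5)A 2/5 · (1,6)B 1/3
Row 2: (2,0)A 4/4 · (2,1)A 7/7 · (2,2)A 8/8 · (2,3)A 6/7 · (2,4)B 2/7 · (2,5)B 4/6
Row 3: (3,0)A 5/5 · (3,1)A 8/8 · (3,2)A 8/8 · (3,3)A 6/7 · (3,4)A 3/7 · (3,5)B 5/6 · (3,6)B 4/4
Row 4: (4,0)A 3/3 · (4,1)A 5/5 · (4,2)A 5/5 · (4,3)A 4/4 · (4,5)B 3/4 · (4,6)B 3/3
The smallest same-type fraction is 2/7 at (2,4), which reduces to 2/7. Any threshold above that leaves this agent unsatisfied.

2/7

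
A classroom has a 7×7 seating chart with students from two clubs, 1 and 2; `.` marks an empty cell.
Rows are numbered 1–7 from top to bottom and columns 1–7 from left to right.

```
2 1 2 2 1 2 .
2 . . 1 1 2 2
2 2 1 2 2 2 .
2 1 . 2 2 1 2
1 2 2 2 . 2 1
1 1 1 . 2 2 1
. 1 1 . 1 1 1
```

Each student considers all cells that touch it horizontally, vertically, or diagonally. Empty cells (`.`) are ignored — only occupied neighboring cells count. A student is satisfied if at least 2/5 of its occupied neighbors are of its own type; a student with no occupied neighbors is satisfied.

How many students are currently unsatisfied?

(1,1)2 1/2 satisfied
(1,2)1 0/3 not
(1,3)2 1/3 not
(1,4)2 1/4 not
(1,5)1 2/5 satisfied
(1,6)2 2/4 satisfied
(2,1)2 3/4 satisfied
(2,4)1 3/7 satisfied
(2,5)1 2/8 not
(2,6)2 4/6 satisfied
(2,7)2 3/3 satisfied
(3,1)2 3/4 satisfied
(3,2)2 3/5 satisfied
(3,3)1 2/5 satisfied
(3,4)2 3/6 satisfied
(3,5)2 5/8 satisfied
(3,6)2 5/7 satisfied
(4,1)2 3/5 satisfied
(4,2)1 2/7 not
(4,4)2 5/6 satisfied
(4,5)2 6/7 satisfied
(4,6)1 1/6 not
(4,7)2 2/4 satisfied
(5,1)1 3/5 satisfied
(5,2)2 2/7 not
(5,3)2 3/6 satisfied
(5,4)2 4/5 satisfied
(5,6)2 4/7 satisfied
(5,7)1 2/5 satisfied
(6,1)1 3/4 satisfied
(6,2)1 5/7 satisfied
(6,3)1 3/6 satisfied
(6,5)2 3/5 satisfied
(6,6)2 2/7 not
(6,7)1 3/5 satisfied
(7,2)1 4/4 satisfied
(7,3)1 3/3 satisfied
(7,5)1 1/3 not
(7,6)1 3/5 satisfied
(7,7)1 2/3 satisfied
Unsatisfied: (1,2), (1,3), (1,4), (2,5), (4,2), (4,6), (5,2), (6,6), (7,5) — 9 in total.

9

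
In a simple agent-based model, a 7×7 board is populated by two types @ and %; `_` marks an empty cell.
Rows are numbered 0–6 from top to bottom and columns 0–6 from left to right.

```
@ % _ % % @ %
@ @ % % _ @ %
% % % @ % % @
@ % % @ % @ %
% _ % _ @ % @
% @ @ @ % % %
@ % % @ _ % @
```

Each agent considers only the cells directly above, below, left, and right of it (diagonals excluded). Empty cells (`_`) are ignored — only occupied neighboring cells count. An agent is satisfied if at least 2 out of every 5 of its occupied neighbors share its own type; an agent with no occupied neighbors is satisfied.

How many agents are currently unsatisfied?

Row 0: (0,0)@ 1/2 ok · (0,1)% 0/2 unhappy · (0,3)% 2/2 ok · (0,4)% 1/2 ok · (0,5)@ 1/3 unhappy · (0,6)% 1/2 ok
Row 1: (1,0)@ 2/3 ok · (1,1)@ 1/4 unhappy · (1,2)% 2/3 ok · (1,3)% 2/3 ok · (1,5)@ 1/3 unhappy · (1,6)% 1/3 unhappy
Row 2: (2,0)% 1/3 unhappy · (2,1)% 3/4 ok · (2,2)% 3/4 ok · (2,3)@ 1/4 unhappy · (2,4)% 2/3 ok · (2,5)% 1/4 unhappy · (2,6)@ 0/3 unhappy
Row 3: (3,0)@ 0/3 unhappy · (3,1)% 2/3 ok · (3,2)% 3/4 ok · (3,3)@ 1/3 unhappy · (3,4)% 1/4 unhappy · (3,5)@ 0/4 unhappy · (3,6)% 0/3 unhappy
Row 4: (4,0)% 1/2 ok · (4,2)% 1/2 ok · (4,4)@ 0/3 unhappy · (4,5)% 1/4 unhappy · (4,6)@ 0/3 unhappy
Row 5: (5,0)% 1/3 unhappy · (5,1)@ 1/3 unhappy · (5,2)@ 2/4 ok · (5,3)@ 2/3 ok · (5,4)% 1/3 unhappy · (5,5)% 4/4 ok · (5,6)% 1/3 unhappy
Row 6: (6,0)@ 0/2 unhappy · (6,1)% 1/3 unhappy · (6,2)% 1/3 unhappy · (6,3)@ 1/2 ok · (6,5)% 1/2 ok · (6,6)@ 0/2 unhappy
Unsatisfied: (0,1), (0,5), (1,1), (1,5), (1,6), (2,0), (2,3), (2,5), (2,6), (3,0), (3,3), (3,4), (3,5), (3,6), (4,4), (4,5), (4,6), (5,0), (5,1), (5,4), (5,6), (6,0), (6,1), (6,2), (6,6) — 25 in total.

25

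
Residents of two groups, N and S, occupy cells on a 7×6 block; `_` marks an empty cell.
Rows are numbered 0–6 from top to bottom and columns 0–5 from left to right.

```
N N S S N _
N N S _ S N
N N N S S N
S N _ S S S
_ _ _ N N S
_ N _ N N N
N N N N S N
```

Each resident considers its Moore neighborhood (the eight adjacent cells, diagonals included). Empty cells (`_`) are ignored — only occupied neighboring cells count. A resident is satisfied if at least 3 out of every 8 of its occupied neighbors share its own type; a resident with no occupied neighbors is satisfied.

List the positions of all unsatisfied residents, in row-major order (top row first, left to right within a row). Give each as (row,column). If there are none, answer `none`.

Row 0: (0,0)N 3/3 ok · (0,1)N 3/5 ok · (0,2)S 2/4 ok · (0,3)S 3/4 ok · (0,4)N 1/3 unhappy
Row 1: (1,0)N 5/5 ok · (1,1)N 6/8 ok · (1,2)S 3/7 ok · (1,4)S 3/6 ok · (1,5)N 2/4 ok
Row 2: (2,0)N 4/5 ok · (2,1)N 5/7 ok · (2,2)N 3/6 ok · (2,3)S 5/6 ok · (2,4)S 5/7 ok · (2,5)N 1/5 unhappy
Row 3: (3,0)S 0/3 unhappy · (3,1)N 3/4 ok · (3,3)S 3/6 ok · (3,4)S 5/8 ok · (3,5)S 3/5 ok
Row 4: (4,3)N 3/5 ok · (4,4)N 4/8 ok · (4,5)S 2/5 ok
Row 5: (5,1)N 3/3 ok · (5,3)N 5/6 ok · (5,4)N 6/8 ok · (5,5)N 3/5 ok
Row 6: (6,0)N 2/2 ok · (6,1)N 3/3 ok · (6,2)N 4/4 ok · (6,3)N 3/4 ok · (6,4)S 0/5 unhappy · (6,5)N 2/3 ok

(0,4), (2,5), (3,0), (6,4)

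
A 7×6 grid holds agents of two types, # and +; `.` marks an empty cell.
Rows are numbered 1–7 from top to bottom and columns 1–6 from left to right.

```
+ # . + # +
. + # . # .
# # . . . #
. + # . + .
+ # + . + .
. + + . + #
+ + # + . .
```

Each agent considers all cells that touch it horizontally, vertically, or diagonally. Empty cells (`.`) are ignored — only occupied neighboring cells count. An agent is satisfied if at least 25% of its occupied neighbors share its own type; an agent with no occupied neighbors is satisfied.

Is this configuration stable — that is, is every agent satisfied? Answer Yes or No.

No

(1,1)+ 1/2 ok
(1,2)# 1/3 ok
(1,4)+ 0/3 unhappy
(1,5)# 1/3 ok
(1,6)+ 0/2 unhappy
(2,2)+ 1/5 unhappy
(2,3)# 2/4 ok
(2,5)# 2/4 ok
(3,1)# 1/3 ok
(3,2)# 3/5 ok
(3,6)# 1/2 ok
(4,2)+ 2/6 ok
(4,3)# 2/4 ok
(4,5)+ 1/2 ok
(5,1)+ 2/3 ok
(5,2)# 1/6 unhappy
(5,3)+ 3/5 ok
(5,5)+ 2/3 ok
(6,2)+ 5/7 ok
(6,3)+ 4/6 ok
(6,5)+ 2/3 ok
(6,6)# 0/2 unhappy
(7,1)+ 2/2 ok
(7,2)+ 3/4 ok
(7,3)# 0/4 unhappy
(7,4)+ 2/3 ok
For instance (1,4) has only 0/3 same-type neighbors, below 1/4.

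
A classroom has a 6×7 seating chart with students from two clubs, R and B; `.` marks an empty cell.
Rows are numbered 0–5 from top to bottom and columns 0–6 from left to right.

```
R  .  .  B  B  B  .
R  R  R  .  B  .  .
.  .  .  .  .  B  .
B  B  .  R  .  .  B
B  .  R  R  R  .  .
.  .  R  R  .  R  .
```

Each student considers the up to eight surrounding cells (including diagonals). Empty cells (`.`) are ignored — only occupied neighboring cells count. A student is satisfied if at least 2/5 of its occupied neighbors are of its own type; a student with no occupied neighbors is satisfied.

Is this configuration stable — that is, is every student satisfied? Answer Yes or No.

Yes

(0,0)R 2/2 ✓
(0,3)B 2/3 ✓
(0,4)B 3/3 ✓
(0,5)B 2/2 ✓
(1,0)R 2/2 ✓
(1,1)R 3/3 ✓
(1,2)R 1/2 ✓
(1,4)B 4/4 ✓
(2,5)B 2/2 ✓
(3,0)B 2/2 ✓
(3,1)B 2/3 ✓
(3,3)R 3/3 ✓
(3,6)B 1/1 ✓
(4,0)B 2/2 ✓
(4,2)R 4/5 ✓
(4,3)R 5/5 ✓
(4,4)R 4/4 ✓
(5,2)R 3/3 ✓
(5,3)R 4/4 ✓
(5,5)R 1/1 ✓
All meet the threshold, so the configuration is stable.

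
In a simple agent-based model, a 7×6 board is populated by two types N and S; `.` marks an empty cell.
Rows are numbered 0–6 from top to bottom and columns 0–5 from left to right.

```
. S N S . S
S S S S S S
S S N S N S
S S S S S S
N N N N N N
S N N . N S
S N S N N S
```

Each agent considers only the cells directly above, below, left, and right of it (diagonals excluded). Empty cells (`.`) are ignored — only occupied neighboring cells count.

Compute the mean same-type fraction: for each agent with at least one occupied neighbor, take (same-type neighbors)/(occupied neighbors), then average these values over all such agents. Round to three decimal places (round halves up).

0.583

Row 0: (0,1)S 1/2 · (0,2)N 0/3 · (0,3)S 1/2 · (0,5)S 1/1
Row 1: (1,0)S 2/2 · (1,1)S 4/4 · (1,2)S 2/4 · (1,3)S 4/4 · (1,4)S 2/3 · (1,5)S 3/3
Row 2: (2,0)S 3/3 · (2,1)S 3/4 · (2,2)N 0/4 · (2,3)S 2/4 · (2,4)N 0/4 · (2,5)S 2/3
Row 3: (3,0)S 2/3 · (3,1)S 3/4 · (3,2)S 2/4 · (3,3)S 3/4 · (3,4)S 2/4 · (3,5)S 2/3
Row 4: (4,0)N 1/3 · (4,1)N 3/4 · (4,2)N 3/4 · (4,3)N 2/3 · (4,4)N 3/4 · (4,5)N 1/3
Row 5: (5,0)S 1/3 · (5,1)N 3/4 · (5,2)N 2/3 · (5,4)N 2/3 · (5,5)S 1/3
Row 6: (6,0)S 1/2 · (6,1)N 1/3 · (6,2)S 0/3 · (6,3)N 1/2 · (6,4)N 2/3 · (6,5)S 1/2
Sum over 39 agents: 1/2 + 0/3 + 1/2 + 1/1 + 2/2 + 4/4 + 2/4 + 4/4 + 2/3 + 3/3 + 3/3 + 3/4 + 0/4 + 2/4 + 0/4 + 2/3 + 2/3 + 3/4 + 2/4 + 3/4 + 2/4 + 2/3 + 1/3 + 3/4 + 3/4 + 2/3 + 3/4 + 1/3 + 1/3 + 3/4 + 2/3 + 2/3 + 1/3 + 1/2 + 1/3 + 0/3 + 1/2 + 2/3 + 1/2 = 91/4; mean = 91/4 ÷ 39 = 7/12 = 0.583333… → 0.583.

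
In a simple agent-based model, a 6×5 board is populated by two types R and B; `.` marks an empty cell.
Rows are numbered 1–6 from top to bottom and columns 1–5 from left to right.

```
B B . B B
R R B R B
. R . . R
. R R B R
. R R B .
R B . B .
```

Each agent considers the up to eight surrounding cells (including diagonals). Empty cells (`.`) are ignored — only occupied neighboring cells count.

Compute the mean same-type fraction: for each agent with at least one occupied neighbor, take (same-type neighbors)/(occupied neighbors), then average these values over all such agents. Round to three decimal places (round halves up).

Row 1: (1,1)B 1/3 · (1,2)B 2/4 · (1,4)B 3/4 · (1,5)B 2/3
Row 2: (2,1)R 2/4 · (2,2)R 2/5 · (2,3)B 2/5 · (2,4)R 1/5 · (2,5)B 2/4
Row 3: (3,2)R 4/5 · (3,5)R 2/4
Row 4: (4,2)R 4/4 · (4,3)R 4/6 · (4,4)B 1/5 · (4,5)R 1/3
Row 5: (5,2)R 4/5 · (5,3)R 3/7 · (5,4)B 2/5
Row 6: (6,1)R 1/2 · (6,2)B 0/3 · (6,4)B 1/2
Sum over 21 agents: 1/3 + 2/4 + 3/4 + 2/3 + 2/4 + 2/5 + 2/5 + 1/5 + 2/4 + 4/5 + 2/4 + 4/4 + 4/6 + 1/5 + 1/3 + 4/5 + 3/7 + 2/5 + 1/2 + 0/3 + 1/2 = 1453/140; mean = 1453/140 ÷ 21 = 1453/2940 = 0.494217… → 0.494.

0.494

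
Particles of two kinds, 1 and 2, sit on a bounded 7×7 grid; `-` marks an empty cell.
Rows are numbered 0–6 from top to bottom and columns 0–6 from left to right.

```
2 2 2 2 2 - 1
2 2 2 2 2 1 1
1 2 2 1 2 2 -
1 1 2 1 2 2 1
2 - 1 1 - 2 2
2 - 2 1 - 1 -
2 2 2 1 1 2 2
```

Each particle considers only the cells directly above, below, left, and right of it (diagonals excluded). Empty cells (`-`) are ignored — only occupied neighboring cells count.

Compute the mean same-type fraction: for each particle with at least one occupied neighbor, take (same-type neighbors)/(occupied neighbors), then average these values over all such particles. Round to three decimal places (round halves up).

0.669

Row 0: (0,0)2 2/2 · (0,1)2 3/3 · (0,2)2 3/3 · (0,3)2 3/3 · (0,4)2 2/2 · (0,6)1 1/1
Row 1: (1,0)2 2/3 · (1,1)2 4/4 · (1,2)2 4/4 · (1,3)2 3/4 · (1,4)2 3/4 · (1,5)1 1/3 · (1,6)1 2/2
Row 2: (2,0)1 1/3 · (2,1)2 2/4 · (2,2)2 3/4 · (2,3)1 1/4 · (2,4)2 3/4 · (2,5)2 2/3
Row 3: (3,0)1 2/3 · (3,1)1 1/3 · (3,2)2 1/4 · (3,3)1 2/4 · (3,4)2 2/3 · (3,5)2 3/4 · (3,6)1 0/2
Row 4: (4,0)2 1/2 · (4,2)1 1/3 · (4,3)1 3/3 · (4,5)2 2/3 · (4,6)2 1/2
Row 5: (5,0)2 2/2 · (5,2)2 1/3 · (5,3)1 2/3 · (5,5)1 0/2
Row 6: (6,0)2 2/2 · (6,1)2 2/2 · (6,2)2 2/3 · (6,3)1 2/3 · (6,4)1 1/2 · (6,5)2 1/3 · (6,6)2 1/1
Sum over 42 particles: 2/2 + 3/3 + 3/3 + 3/3 + 2/2 + 1/1 + 2/3 + 4/4 + 4/4 + 3/4 + 3/4 + 1/3 + 2/2 + 1/3 + 2/4 + 3/4 + 1/4 + 3/4 + 2/3 + 2/3 + 1/3 + 1/4 + 2/4 + 2/3 + 3/4 + 0/2 + 1/2 + 1/3 + 3/3 + 2/3 + 1/2 + 2/2 + 1/3 + 2/3 + 0/2 + 2/2 + 2/2 + 2/3 + 2/3 + 1/2 + 1/3 + 1/1 = 337/12; mean = 337/12 ÷ 42 = 337/504 = 0.668650… → 0.669.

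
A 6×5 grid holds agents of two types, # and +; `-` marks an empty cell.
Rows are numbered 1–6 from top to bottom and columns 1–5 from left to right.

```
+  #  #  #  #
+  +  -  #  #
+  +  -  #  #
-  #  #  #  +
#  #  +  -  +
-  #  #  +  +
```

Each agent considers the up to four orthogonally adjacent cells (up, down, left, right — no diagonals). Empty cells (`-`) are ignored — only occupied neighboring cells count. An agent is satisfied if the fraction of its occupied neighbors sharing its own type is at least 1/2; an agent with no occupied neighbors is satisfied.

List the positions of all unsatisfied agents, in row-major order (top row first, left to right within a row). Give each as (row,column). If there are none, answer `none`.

(1,2), (4,5), (5,3), (6,3)

(1,1)+ 1/2 ok
(1,2)# 1/3 unhappy
(1,3)# 2/2 ok
(1,4)# 3/3 ok
(1,5)# 2/2 ok
(2,1)+ 3/3 ok
(2,2)+ 2/3 ok
(2,4)# 3/3 ok
(2,5)# 3/3 ok
(3,1)+ 2/2 ok
(3,2)+ 2/3 ok
(3,4)# 3/3 ok
(3,5)# 2/3 ok
(4,2)# 2/3 ok
(4,3)# 2/3 ok
(4,4)# 2/3 ok
(4,5)+ 1/3 unhappy
(5,1)# 1/1 ok
(5,2)# 3/4 ok
(5,3)+ 0/3 unhappy
(5,5)+ 2/2 ok
(6,2)# 2/2 ok
(6,3)# 1/3 unhappy
(6,4)+ 1/2 ok
(6,5)+ 2/2 ok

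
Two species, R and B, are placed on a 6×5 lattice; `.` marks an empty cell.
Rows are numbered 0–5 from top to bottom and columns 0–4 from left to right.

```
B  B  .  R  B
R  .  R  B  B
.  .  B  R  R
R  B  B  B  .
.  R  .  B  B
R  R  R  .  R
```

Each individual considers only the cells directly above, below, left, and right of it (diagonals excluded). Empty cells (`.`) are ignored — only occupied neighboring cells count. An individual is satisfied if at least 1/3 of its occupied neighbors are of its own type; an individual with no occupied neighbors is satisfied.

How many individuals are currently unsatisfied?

7

(0,0)B 1/2 ✓
(0,1)B 1/1 ✓
(0,3)R 0/2 ✗
(0,4)B 1/2 ✓
(1,0)R 0/1 ✗
(1,2)R 0/2 ✗
(1,3)B 1/4 ✗
(1,4)B 2/3 ✓
(2,2)B 1/3 ✓
(2,3)R 1/4 ✗
(2,4)R 1/2 ✓
(3,0)R 0/1 ✗
(3,1)B 1/3 ✓
(3,2)B 3/3 ✓
(3,3)B 2/3 ✓
(4,1)R 1/2 ✓
(4,3)B 2/2 ✓
(4,4)B 1/2 ✓
(5,0)R 1/1 ✓
(5,1)R 3/3 ✓
(5,2)R 1/1 ✓
(5,4)R 0/1 ✗
Unsatisfied: (0,3), (1,0), (1,2), (1,3), (2,3), (3,0), (5,4) — 7 in total.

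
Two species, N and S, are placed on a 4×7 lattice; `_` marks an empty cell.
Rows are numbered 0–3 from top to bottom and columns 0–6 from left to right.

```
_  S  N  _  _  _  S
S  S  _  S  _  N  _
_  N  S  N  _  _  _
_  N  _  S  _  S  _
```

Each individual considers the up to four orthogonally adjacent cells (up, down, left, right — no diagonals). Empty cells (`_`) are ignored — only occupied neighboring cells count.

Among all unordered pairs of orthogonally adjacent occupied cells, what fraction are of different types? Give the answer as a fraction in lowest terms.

2/3

Scan each occupied cell's neighbors to the right and below so each pair is counted once.
From row 0: 1 unlike of 2 pairs (running 1/2).
From row 1: 2 unlike of 3 pairs (running 3/5).
From row 2: 3 unlike of 4 pairs (running 6/9).
Total adjacent occupied pairs: 9; unlike-type pairs: 6.
6/9 reduces to 2/3.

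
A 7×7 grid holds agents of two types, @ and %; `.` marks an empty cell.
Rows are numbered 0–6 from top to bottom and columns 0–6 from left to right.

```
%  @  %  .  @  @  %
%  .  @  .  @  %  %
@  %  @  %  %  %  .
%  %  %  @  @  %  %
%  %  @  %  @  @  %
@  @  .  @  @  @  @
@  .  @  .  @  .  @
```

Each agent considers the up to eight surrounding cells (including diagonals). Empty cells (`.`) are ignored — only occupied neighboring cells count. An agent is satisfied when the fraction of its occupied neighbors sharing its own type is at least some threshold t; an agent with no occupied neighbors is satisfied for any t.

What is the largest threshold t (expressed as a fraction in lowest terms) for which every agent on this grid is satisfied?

0/1

(0,0)% 1/2
(0,1)@ 1/4
(0,2)% 0/2
(0,4)@ 2/3
(0,5)@ 2/5
(0,6)% 2/3
(1,0)% 2/4
(1,2)@ 2/5
(1,4)@ 2/6
(1,5)% 4/7
(1,6)% 3/4
(2,0)@ 0/4
(2,1)% 4/7
(2,2)@ 2/6
(2,3)% 2/7
(2,4)% 4/7
(2,5)% 5/7
(3,0)% 4/5
(3,1)% 5/8
(3,2)% 5/8
(3,3)@ 4/8
(3,4)@ 3/8
(3,5)% 4/7
(3,6)% 3/4
(4,0)% 3/5
(4,1)% 4/7
(4,2)@ 3/7
(4,3)% 1/7
(4,4)@ 6/8
(4,5)@ 5/8
(4,6)% 2/5
(5,0)@ 2/4
(5,1)@ 4/6
(5,3)@ 5/6
(5,4)@ 5/6
(5,5)@ 6/7
(5,6)@ 3/4
(6,0)@ 2/2
(6,2)@ 2/2
(6,4)@ 3/3
(6,6)@ 2/2
The smallest same-type fraction is 0/2 at (0,2), which reduces to 0/1. Any threshold above that leaves this agent unsatisfied.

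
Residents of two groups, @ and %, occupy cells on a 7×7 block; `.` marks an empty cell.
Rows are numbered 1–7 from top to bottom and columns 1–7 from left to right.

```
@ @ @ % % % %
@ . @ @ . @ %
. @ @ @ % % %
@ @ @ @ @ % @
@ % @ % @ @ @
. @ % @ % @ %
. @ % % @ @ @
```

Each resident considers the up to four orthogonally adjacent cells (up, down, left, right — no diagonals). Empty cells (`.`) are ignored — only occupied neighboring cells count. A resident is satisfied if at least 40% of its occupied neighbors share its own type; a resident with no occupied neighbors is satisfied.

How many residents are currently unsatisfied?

(1,1)@ 2/2 satisfied
(1,2)@ 2/2 satisfied
(1,3)@ 2/3 satisfied
(1,4)% 1/3 not
(1,5)% 2/2 satisfied
(1,6)% 2/3 satisfied
(1,7)% 2/2 satisfied
(2,1)@ 1/1 satisfied
(2,3)@ 3/3 satisfied
(2,4)@ 2/3 satisfied
(2,6)@ 0/3 not
(2,7)% 2/3 satisfied
(3,2)@ 2/2 satisfied
(3,3)@ 4/4 satisfied
(3,4)@ 3/4 satisfied
(3,5)% 1/3 not
(3,6)% 3/4 satisfied
(3,7)% 2/3 satisfied
(4,1)@ 2/2 satisfied
(4,2)@ 3/4 satisfied
(4,3)@ 4/4 satisfied
(4,4)@ 3/4 satisfied
(4,5)@ 2/4 satisfied
(4,6)% 1/4 not
(4,7)@ 1/3 not
(5,1)@ 1/2 satisfied
(5,2)% 0/4 not
(5,3)@ 1/4 not
(5,4)% 0/4 not
(5,5)@ 2/4 satisfied
(5,6)@ 3/4 satisfied
(5,7)@ 2/3 satisfied
(6,2)@ 1/3 not
(6,3)% 1/4 not
(6,4)@ 0/4 not
(6,5)% 0/4 not
(6,6)@ 2/4 satisfied
(6,7)% 0/3 not
(7,2)@ 1/2 satisfied
(7,3)% 2/3 satisfied
(7,4)% 1/3 not
(7,5)@ 1/3 not
(7,6)@ 3/3 satisfied
(7,7)@ 1/2 satisfied
Unsatisfied: (1,4), (2,6), (3,5), (4,6), (4,7), (5,2), (5,3), (5,4), (6,2), (6,3), (6,4), (6,5), (6,7), (7,4), (7,5) — 15 in total.

15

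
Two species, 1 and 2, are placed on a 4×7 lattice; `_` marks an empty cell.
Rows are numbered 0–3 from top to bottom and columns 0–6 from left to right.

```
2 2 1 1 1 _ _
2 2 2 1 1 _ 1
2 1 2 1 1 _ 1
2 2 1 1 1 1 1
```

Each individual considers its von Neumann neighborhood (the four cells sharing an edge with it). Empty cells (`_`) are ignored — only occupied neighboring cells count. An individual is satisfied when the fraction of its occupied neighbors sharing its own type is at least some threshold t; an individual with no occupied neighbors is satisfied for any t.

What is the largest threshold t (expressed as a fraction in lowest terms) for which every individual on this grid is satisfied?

Row 0: (0,0)2 2/2 · (0,1)2 2/3 · (0,2)1 1/3 · (0,3)1 3/3 · (0,4)1 2/2
Row 1: (1,0)2 3/3 · (1,1)2 3/4 · (1,2)2 2/4 · (1,3)1 3/4 · (1,4)1 3/3 · (1,6)1 1/1
Row 2: (2,0)2 2/3 · (2,1)1 0/4 · (2,2)2 1/4 · (2,3)1 3/4 · (2,4)1 3/3 · (2,6)1 2/2
Row 3: (3,0)2 2/2 · (3,1)2 1/3 · (3,2)1 1/3 · (3,3)1 3/3 · (3,4)1 3/3 · (3,5)1 2/2 · (3,6)1 2/2
The smallest same-type fraction is 0/4 at (2,1), which reduces to 0/1. Any threshold above that leaves this individual unsatisfied.

0/1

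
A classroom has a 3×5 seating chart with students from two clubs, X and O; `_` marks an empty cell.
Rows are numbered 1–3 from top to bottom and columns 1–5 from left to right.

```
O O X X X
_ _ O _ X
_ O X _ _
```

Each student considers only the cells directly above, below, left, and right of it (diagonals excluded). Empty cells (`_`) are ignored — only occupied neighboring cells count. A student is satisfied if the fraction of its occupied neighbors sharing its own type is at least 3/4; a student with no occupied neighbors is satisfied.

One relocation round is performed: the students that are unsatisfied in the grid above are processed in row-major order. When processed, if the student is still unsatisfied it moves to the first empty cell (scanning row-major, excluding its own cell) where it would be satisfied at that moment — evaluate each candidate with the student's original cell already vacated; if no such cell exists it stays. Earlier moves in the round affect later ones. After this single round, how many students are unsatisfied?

0

Initially unsatisfied (in order): (1,2), (1,3), (2,3), (3,2), (3,3).
  (1,2) → (2,1).
  (1,3) → (3,4).
  (2,3) → (1,2).
  (3,2) → (2,2).
  (3,3): now satisfied by earlier moves; stays.
Resulting grid:
O O _ X X
O O _ _ X
_ _ X X _
All satisfied now.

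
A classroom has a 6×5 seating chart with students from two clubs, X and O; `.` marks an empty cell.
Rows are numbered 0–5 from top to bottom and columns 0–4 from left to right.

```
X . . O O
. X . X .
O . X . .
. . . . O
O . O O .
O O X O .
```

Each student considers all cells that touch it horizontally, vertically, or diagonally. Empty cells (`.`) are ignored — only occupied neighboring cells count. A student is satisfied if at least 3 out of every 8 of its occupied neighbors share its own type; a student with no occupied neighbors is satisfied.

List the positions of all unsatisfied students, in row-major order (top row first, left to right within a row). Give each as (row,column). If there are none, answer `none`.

(1,3), (2,0), (5,2)

(0,0)X 1/1 ✓
(0,3)O 1/2 ✓
(0,4)O 1/2 ✓
(1,1)X 2/3 ✓
(1,3)X 1/3 ✗
(2,0)O 0/1 ✗
(2,2)X 2/2 ✓
(3,4)O 1/1 ✓
(4,0)O 2/2 ✓
(4,2)O 3/4 ✓
(4,3)O 3/4 ✓
(5,0)O 2/2 ✓
(5,1)O 3/4 ✓
(5,2)X 0/4 ✗
(5,3)O 2/3 ✓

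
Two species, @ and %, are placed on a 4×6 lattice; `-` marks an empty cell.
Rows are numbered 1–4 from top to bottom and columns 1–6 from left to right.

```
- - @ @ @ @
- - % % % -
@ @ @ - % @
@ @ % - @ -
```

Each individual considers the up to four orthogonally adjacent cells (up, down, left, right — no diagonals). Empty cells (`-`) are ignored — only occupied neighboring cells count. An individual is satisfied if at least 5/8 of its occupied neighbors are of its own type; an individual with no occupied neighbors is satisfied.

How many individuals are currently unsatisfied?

7

Row 1: (1,3)@ 1/2 unhappy · (1,4)@ 2/3 ok · (1,5)@ 2/3 ok · (1,6)@ 1/1 ok
Row 2: (2,3)% 1/3 unhappy · (2,4)% 2/3 ok · (2,5)% 2/3 ok
Row 3: (3,1)@ 2/2 ok · (3,2)@ 3/3 ok · (3,3)@ 1/3 unhappy · (3,5)% 1/3 unhappy · (3,6)@ 0/1 unhappy
Row 4: (4,1)@ 2/2 ok · (4,2)@ 2/3 ok · (4,3)% 0/2 unhappy · (4,5)@ 0/1 unhappy
Unsatisfied: (1,3), (2,3), (3,3), (3,5), (3,6), (4,3), (4,5) — 7 in total.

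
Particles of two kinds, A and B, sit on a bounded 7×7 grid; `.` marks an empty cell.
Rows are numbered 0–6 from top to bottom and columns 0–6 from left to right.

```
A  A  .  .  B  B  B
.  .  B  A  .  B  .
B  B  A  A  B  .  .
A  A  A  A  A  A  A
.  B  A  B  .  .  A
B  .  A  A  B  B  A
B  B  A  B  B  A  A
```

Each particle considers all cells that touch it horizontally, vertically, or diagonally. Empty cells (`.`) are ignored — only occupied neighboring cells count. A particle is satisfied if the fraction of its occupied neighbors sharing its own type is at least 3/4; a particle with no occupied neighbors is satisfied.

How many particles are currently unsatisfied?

(0,0)A 1/1 ok
(0,1)A 1/2 unhappy
(0,4)B 2/3 unhappy
(0,5)B 3/3 ok
(0,6)B 2/2 ok
(1,2)B 1/5 unhappy
(1,3)A 2/5 unhappy
(1,5)B 4/4 ok
(2,0)B 1/3 unhappy
(2,1)B 2/6 unhappy
(2,2)A 5/7 unhappy
(2,3)A 5/7 unhappy
(2,4)B 1/6 unhappy
(3,0)A 1/4 unhappy
(3,1)A 4/7 unhappy
(3,2)A 5/8 unhappy
(3,3)A 5/7 unhappy
(3,4)A 3/5 unhappy
(3,5)A 3/4 ok
(3,6)A 2/2 ok
(4,1)B 1/6 unhappy
(4,2)A 5/7 unhappy
(4,3)B 1/7 unhappy
(4,6)A 3/4 ok
(5,0)B 3/3 ok
(5,2)A 3/7 unhappy
(5,3)A 3/7 unhappy
(5,4)B 4/6 unhappy
(5,5)B 2/6 unhappy
(5,6)A 3/4 ok
(6,0)B 2/2 ok
(6,1)B 2/4 unhappy
(6,2)A 2/4 unhappy
(6,3)B 2/5 unhappy
(6,4)B 3/5 unhappy
(6,5)A 2/5 unhappy
(6,6)A 2/3 unhappy
Unsatisfied: (0,1), (0,4), (1,2), (1,3), (2,0), (2,1), (2,2), (2,3), (2,4), (3,0), (3,1), (3,2), (3,3), (3,4), (4,1), (4,2), (4,3), (5,2), (5,3), (5,4), (5,5), (6,1), (6,2), (6,3), (6,4), (6,5), (6,6) — 27 in total.

27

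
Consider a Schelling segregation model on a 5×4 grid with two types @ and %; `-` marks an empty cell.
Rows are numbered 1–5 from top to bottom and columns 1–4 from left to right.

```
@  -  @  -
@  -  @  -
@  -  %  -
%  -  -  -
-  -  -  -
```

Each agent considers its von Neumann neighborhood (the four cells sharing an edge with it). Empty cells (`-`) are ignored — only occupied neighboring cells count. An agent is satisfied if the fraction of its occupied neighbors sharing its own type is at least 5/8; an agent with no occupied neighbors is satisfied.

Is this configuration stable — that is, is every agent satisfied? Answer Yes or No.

(1,1)@ 1/1 ✓
(1,3)@ 1/1 ✓
(2,1)@ 2/2 ✓
(2,3)@ 1/2 ✗
(3,1)@ 1/2 ✗
(3,3)% 0/1 ✗
(4,1)% 0/1 ✗
For instance (2,3) has only 1/2 same-type neighbors, below 5/8.

No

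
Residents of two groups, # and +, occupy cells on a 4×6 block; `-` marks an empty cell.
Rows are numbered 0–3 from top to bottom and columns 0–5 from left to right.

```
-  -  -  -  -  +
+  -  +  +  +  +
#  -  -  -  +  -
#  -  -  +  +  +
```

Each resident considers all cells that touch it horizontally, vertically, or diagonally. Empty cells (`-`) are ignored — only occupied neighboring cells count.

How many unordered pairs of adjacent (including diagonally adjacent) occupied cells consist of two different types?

1

Scan each occupied cell's neighbors to the right and below (and the two forward diagonals) so each pair is counted once.
From row 0: 0 unlike of 2 pairs (running 0/2).
From row 1: 1 unlike of 7 pairs (running 1/9).
From row 2: 0 unlike of 4 pairs (running 1/13).
From row 3: 0 unlike of 2 pairs (running 1/15).
Total adjacent occupied pairs: 15; unlike-type pairs: 1.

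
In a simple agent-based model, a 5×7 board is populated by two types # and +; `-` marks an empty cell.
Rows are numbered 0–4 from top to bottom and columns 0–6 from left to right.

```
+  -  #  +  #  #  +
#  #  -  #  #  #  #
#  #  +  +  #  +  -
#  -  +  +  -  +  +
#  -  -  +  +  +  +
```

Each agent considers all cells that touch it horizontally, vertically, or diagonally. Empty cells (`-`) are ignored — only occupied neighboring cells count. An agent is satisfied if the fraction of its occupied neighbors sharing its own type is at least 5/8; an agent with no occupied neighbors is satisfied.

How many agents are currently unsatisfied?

Row 0: (0,0)+ 0/2 not · (0,2)# 2/3 satisfied · (0,3)+ 0/4 not · (0,4)# 4/5 satisfied · (0,5)# 4/5 satisfied · (0,6)+ 0/3 not
Row 1: (1,0)# 3/4 satisfied · (1,1)# 4/6 satisfied · (1,3)# 4/7 not · (1,4)# 5/8 satisfied · (1,5)# 5/7 satisfied · (1,6)# 2/4 not
Row 2: (2,0)# 4/4 satisfied · (2,1)# 4/6 satisfied · (2,2)+ 3/6 not · (2,3)+ 3/6 not · (2,4)# 3/7 not · (2,5)+ 2/6 not
Row 3: (3,0)# 3/3 satisfied · (3,2)+ 4/5 satisfied · (3,3)+ 5/6 satisfied · (3,5)+ 5/6 satisfied · (3,6)+ 4/4 satisfied
Row 4: (4,0)# 1/1 satisfied · (4,3)+ 3/3 satisfied · (4,4)+ 4/4 satisfied · (4,5)+ 4/4 satisfied · (4,6)+ 3/3 satisfied
Unsatisfied: (0,0), (0,3), (0,6), (1,3), (1,6), (2,2), (2,3), (2,4), (2,5) — 9 in total.

9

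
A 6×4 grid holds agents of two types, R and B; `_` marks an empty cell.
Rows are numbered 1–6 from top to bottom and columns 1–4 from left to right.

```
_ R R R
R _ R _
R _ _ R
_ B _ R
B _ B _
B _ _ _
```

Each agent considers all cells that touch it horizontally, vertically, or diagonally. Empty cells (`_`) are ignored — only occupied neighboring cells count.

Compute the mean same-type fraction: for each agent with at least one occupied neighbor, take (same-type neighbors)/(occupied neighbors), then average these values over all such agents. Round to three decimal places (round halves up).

(1,2)R 3/3
(1,3)R 3/3
(1,4)R 2/2
(2,1)R 2/2
(2,3)R 4/4
(3,1)R 1/2
(3,4)R 2/2
(4,2)B 2/3
(4,4)R 1/2
(5,1)B 2/2
(5,3)B 1/2
(6,1)B 1/1
Sum over 12 agents: 3/3 + 3/3 + 2/2 + 2/2 + 4/4 + 1/2 + 2/2 + 2/3 + 1/2 + 2/2 + 1/2 + 1/1 = 61/6; mean = 61/6 ÷ 12 = 61/72 = 0.847222… → 0.847.

0.847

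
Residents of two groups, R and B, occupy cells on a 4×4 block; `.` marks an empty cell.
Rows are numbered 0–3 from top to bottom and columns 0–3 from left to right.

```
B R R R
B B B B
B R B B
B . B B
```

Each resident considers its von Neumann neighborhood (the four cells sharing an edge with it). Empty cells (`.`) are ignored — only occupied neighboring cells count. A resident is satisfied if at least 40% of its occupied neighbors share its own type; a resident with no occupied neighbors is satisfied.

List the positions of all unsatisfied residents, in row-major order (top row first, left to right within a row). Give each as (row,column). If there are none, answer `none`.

(0,1), (2,1)

(0,0)B 1/2 ok
(0,1)R 1/3 unhappy
(0,2)R 2/3 ok
(0,3)R 1/2 ok
(1,0)B 3/3 ok
(1,1)B 2/4 ok
(1,2)B 3/4 ok
(1,3)B 2/3 ok
(2,0)B 2/3 ok
(2,1)R 0/3 unhappy
(2,2)B 3/4 ok
(2,3)B 3/3 ok
(3,0)B 1/1 ok
(3,2)B 2/2 ok
(3,3)B 2/2 ok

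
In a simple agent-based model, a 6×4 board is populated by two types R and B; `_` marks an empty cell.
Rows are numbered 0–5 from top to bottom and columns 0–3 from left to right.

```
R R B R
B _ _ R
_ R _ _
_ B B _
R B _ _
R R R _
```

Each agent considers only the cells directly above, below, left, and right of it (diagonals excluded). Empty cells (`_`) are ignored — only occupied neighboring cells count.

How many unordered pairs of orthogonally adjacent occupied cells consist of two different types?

6

Scan each occupied cell's neighbors to the right and below so each pair is counted once.
Row 0: R(0,0)–R(0,1)= R(0,0)–B(1,0)≠ R(0,1)–B(0,2)≠ B(0,2)–R(0,3)≠ R(0,3)–R(1,3)=  → 3/5 unlike.
Row 2: R(2,1)–B(3,1)≠  → 1/1 unlike.
Row 3: B(3,1)–B(3,2)= B(3,1)–B(4,1)=  → 0/2 unlike.
Row 4: R(4,0)–B(4,1)≠ R(4,0)–R(5,0)= B(4,1)–R(5,1)≠  → 2/3 unlike.
Row 5: R(5,0)–R(5,1)= R(5,1)–R(5,2)=  → 0/2 unlike.
Total adjacent occupied pairs: 13; unlike-type pairs: 6.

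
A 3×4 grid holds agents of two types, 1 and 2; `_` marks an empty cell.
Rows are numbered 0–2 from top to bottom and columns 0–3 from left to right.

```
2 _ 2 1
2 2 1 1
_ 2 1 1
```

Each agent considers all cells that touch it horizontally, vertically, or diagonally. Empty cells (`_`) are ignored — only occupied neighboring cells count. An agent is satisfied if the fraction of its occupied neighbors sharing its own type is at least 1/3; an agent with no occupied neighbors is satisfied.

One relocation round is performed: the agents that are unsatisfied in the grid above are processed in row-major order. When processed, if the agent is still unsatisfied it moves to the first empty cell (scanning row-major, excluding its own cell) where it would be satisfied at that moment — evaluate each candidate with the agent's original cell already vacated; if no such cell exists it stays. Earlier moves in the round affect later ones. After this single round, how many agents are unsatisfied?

0

Initially unsatisfied (in order): (0,2).
  (0,2) → (0,1).
Resulting grid:
2 2 _ 1
2 2 1 1
_ 2 1 1
All satisfied now.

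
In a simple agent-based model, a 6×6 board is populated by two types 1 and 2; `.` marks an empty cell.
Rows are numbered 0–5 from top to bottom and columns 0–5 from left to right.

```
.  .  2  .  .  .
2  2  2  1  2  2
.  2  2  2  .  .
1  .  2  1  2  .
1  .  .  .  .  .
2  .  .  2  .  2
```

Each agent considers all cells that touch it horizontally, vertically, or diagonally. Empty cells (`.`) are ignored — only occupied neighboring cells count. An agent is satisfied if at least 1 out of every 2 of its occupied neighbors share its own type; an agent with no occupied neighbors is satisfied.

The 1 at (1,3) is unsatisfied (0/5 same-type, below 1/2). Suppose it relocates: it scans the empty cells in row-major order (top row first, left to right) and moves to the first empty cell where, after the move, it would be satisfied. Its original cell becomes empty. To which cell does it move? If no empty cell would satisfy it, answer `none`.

Vacating (1,3). Empty cells in order:
  (0,0): 0/2 same-type → still unsatisfied.
  (0,1): 0/4 same-type → still unsatisfied.
  (0,3): 0/3 same-type → still unsatisfied.
  (0,4): 0/2 same-type → still unsatisfied.
  (0,5): 0/2 same-type → still unsatisfied.
  (2,0): 1/4 same-type → still unsatisfied.
  (2,4): 1/5 same-type → still unsatisfied.
  (2,5): 0/3 same-type → still unsatisfied.
  (3,1): 2/5 same-type → still unsatisfied.
  (3,5): 0/1 same-type → still unsatisfied.
  (4,1): 2/4 same-type → satisfied — stop here.

(4,1)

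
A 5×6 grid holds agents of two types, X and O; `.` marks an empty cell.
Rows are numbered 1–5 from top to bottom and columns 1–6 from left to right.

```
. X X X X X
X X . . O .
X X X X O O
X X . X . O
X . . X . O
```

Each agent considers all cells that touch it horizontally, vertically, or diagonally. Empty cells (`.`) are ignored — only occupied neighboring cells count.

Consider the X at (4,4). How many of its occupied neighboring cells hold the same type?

Occupied neighbors of (4,4): (3,3)=X, (3,4)=X, (3,5)=O, (5,4)=X.
Same type (X): 3 of 4.

3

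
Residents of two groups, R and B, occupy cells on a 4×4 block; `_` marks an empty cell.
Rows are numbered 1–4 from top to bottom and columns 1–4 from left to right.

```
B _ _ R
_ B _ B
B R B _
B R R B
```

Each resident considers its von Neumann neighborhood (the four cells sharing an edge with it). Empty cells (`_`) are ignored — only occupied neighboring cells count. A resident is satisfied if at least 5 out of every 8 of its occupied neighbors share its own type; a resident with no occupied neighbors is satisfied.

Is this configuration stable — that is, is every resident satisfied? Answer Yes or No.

No

(1,1)B 0/0 ✓
(1,4)R 0/1 ✗
(2,2)B 0/1 ✗
(2,4)B 0/1 ✗
(3,1)B 1/2 ✗
(3,2)R 1/4 ✗
(3,3)B 0/2 ✗
(4,1)B 1/2 ✗
(4,2)R 2/3 ✓
(4,3)R 1/3 ✗
(4,4)B 0/1 ✗
For instance (1,4) has only 0/1 same-type neighbors, below 5/8.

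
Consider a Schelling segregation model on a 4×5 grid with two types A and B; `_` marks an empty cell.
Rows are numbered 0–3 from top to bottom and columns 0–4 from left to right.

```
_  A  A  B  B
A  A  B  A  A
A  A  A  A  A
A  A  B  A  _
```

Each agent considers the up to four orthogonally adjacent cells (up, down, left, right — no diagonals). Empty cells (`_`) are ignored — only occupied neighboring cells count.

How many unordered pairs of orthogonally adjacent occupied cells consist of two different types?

10

Scan each occupied cell's neighbors to the right and below so each pair is counted once.
From row 0: 4 unlike of 7 pairs (running 4/7).
From row 1: 3 unlike of 9 pairs (running 7/16).
From row 2: 1 unlike of 8 pairs (running 8/24).
From row 3: 2 unlike of 3 pairs (running 10/27).
Total adjacent occupied pairs: 27; unlike-type pairs: 10.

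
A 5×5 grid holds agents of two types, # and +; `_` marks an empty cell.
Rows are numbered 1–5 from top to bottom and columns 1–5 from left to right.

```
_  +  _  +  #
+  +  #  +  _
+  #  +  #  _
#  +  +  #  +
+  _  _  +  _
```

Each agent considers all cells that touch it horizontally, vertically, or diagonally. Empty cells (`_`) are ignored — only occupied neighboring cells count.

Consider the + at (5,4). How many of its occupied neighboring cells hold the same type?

2

Occupied neighbors of (5,4): (4,3)=+, (4,4)=#, (4,5)=+.
Same type (+): 2 of 3.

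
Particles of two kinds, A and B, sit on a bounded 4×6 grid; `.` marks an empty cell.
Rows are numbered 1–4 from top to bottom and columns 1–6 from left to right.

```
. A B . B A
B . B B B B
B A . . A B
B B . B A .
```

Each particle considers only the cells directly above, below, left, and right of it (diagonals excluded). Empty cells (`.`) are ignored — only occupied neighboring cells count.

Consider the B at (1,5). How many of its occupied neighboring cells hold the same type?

Occupied neighbors of (1,5): (2,5)=B, (1,6)=A.
Same type (B): 1 of 2.

1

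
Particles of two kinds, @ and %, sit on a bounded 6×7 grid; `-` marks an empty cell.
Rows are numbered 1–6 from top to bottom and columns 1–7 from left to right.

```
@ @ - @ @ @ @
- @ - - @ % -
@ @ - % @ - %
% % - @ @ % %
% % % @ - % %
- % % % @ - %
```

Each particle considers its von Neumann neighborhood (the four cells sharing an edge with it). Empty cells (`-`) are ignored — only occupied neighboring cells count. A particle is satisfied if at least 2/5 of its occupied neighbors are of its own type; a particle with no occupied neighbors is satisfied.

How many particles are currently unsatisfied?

5

Row 1: (1,1)@ 1/1 ✓ · (1,2)@ 2/2 ✓ · (1,4)@ 1/1 ✓ · (1,5)@ 3/3 ✓ · (1,6)@ 2/3 ✓ · (1,7)@ 1/1 ✓
Row 2: (2,2)@ 2/2 ✓ · (2,5)@ 2/3 ✓ · (2,6)% 0/2 ✗
Row 3: (3,1)@ 1/2 ✓ · (3,2)@ 2/3 ✓ · (3,4)% 0/2 ✗ · (3,5)@ 2/3 ✓ · (3,7)% 1/1 ✓
Row 4: (4,1)% 2/3 ✓ · (4,2)% 2/3 ✓ · (4,4)@ 2/3 ✓ · (4,5)@ 2/3 ✓ · (4,6)% 2/3 ✓ · (4,7)% 3/3 ✓
Row 5: (5,1)% 2/2 ✓ · (5,2)% 4/4 ✓ · (5,3)% 2/3 ✓ · (5,4)@ 1/3 ✗ · (5,6)% 2/2 ✓ · (5,7)% 3/3 ✓
Row 6: (6,2)% 2/2 ✓ · (6,3)% 3/3 ✓ · (6,4)% 1/3 ✗ · (6,5)@ 0/1 ✗ · (6,7)% 1/1 ✓
Unsatisfied: (2,6), (3,4), (5,4), (6,4), (6,5) — 5 in total.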